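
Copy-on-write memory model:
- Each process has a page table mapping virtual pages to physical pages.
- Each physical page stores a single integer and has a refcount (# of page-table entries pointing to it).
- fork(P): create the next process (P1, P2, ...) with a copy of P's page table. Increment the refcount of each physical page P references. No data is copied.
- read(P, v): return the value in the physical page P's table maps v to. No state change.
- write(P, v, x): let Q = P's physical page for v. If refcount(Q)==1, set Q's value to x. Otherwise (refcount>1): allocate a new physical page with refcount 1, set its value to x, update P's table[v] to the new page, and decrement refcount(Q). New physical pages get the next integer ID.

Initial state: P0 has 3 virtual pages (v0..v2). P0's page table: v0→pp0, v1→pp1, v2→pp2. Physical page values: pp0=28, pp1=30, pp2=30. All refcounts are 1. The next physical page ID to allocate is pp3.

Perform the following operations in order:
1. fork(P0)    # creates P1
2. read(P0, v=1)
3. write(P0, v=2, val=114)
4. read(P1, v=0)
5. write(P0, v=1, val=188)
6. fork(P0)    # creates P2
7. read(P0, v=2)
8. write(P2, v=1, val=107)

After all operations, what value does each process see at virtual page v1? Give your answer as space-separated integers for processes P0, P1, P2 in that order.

Answer: 188 30 107

Derivation:
Op 1: fork(P0) -> P1. 3 ppages; refcounts: pp0:2 pp1:2 pp2:2
Op 2: read(P0, v1) -> 30. No state change.
Op 3: write(P0, v2, 114). refcount(pp2)=2>1 -> COPY to pp3. 4 ppages; refcounts: pp0:2 pp1:2 pp2:1 pp3:1
Op 4: read(P1, v0) -> 28. No state change.
Op 5: write(P0, v1, 188). refcount(pp1)=2>1 -> COPY to pp4. 5 ppages; refcounts: pp0:2 pp1:1 pp2:1 pp3:1 pp4:1
Op 6: fork(P0) -> P2. 5 ppages; refcounts: pp0:3 pp1:1 pp2:1 pp3:2 pp4:2
Op 7: read(P0, v2) -> 114. No state change.
Op 8: write(P2, v1, 107). refcount(pp4)=2>1 -> COPY to pp5. 6 ppages; refcounts: pp0:3 pp1:1 pp2:1 pp3:2 pp4:1 pp5:1
P0: v1 -> pp4 = 188
P1: v1 -> pp1 = 30
P2: v1 -> pp5 = 107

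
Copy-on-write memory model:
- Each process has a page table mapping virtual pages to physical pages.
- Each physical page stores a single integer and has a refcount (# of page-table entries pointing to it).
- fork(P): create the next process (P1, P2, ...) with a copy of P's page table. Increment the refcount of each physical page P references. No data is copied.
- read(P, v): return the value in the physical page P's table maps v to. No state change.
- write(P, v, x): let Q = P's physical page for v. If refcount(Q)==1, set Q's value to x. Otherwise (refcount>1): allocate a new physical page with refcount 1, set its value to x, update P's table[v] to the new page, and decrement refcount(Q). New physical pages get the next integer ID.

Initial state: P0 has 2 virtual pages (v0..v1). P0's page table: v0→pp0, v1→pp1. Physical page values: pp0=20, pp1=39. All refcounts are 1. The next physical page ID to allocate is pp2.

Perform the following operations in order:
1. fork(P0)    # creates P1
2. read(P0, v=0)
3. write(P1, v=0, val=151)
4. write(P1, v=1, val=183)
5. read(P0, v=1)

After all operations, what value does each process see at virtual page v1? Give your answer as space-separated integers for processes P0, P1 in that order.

Answer: 39 183

Derivation:
Op 1: fork(P0) -> P1. 2 ppages; refcounts: pp0:2 pp1:2
Op 2: read(P0, v0) -> 20. No state change.
Op 3: write(P1, v0, 151). refcount(pp0)=2>1 -> COPY to pp2. 3 ppages; refcounts: pp0:1 pp1:2 pp2:1
Op 4: write(P1, v1, 183). refcount(pp1)=2>1 -> COPY to pp3. 4 ppages; refcounts: pp0:1 pp1:1 pp2:1 pp3:1
Op 5: read(P0, v1) -> 39. No state change.
P0: v1 -> pp1 = 39
P1: v1 -> pp3 = 183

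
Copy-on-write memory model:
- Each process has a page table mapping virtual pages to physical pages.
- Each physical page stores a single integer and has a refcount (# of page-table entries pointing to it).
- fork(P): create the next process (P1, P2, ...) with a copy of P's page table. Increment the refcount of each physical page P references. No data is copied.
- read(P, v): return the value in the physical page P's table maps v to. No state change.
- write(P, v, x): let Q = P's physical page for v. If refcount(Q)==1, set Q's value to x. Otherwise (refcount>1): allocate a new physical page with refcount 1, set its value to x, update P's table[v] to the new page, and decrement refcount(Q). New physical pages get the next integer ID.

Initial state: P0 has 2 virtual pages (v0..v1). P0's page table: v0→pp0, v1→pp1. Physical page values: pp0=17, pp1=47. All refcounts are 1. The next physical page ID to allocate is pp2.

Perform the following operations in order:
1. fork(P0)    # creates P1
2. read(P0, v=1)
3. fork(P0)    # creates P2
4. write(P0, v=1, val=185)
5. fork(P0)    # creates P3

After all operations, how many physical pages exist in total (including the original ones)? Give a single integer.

Answer: 3

Derivation:
Op 1: fork(P0) -> P1. 2 ppages; refcounts: pp0:2 pp1:2
Op 2: read(P0, v1) -> 47. No state change.
Op 3: fork(P0) -> P2. 2 ppages; refcounts: pp0:3 pp1:3
Op 4: write(P0, v1, 185). refcount(pp1)=3>1 -> COPY to pp2. 3 ppages; refcounts: pp0:3 pp1:2 pp2:1
Op 5: fork(P0) -> P3. 3 ppages; refcounts: pp0:4 pp1:2 pp2:2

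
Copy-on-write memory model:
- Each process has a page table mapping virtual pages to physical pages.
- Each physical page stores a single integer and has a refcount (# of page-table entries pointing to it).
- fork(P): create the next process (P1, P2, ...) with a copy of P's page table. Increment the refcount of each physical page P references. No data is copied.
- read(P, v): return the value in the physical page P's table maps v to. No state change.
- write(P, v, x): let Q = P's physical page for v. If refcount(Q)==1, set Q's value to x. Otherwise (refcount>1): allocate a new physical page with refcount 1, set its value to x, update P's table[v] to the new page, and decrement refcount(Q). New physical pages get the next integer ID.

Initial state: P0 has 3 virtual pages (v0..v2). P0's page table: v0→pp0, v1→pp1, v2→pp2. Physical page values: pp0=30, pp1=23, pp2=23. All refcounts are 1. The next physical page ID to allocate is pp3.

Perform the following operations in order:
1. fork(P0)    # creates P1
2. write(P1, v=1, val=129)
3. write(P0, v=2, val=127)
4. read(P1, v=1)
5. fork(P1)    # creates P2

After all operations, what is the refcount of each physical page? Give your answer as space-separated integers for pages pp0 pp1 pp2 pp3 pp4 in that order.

Answer: 3 1 2 2 1

Derivation:
Op 1: fork(P0) -> P1. 3 ppages; refcounts: pp0:2 pp1:2 pp2:2
Op 2: write(P1, v1, 129). refcount(pp1)=2>1 -> COPY to pp3. 4 ppages; refcounts: pp0:2 pp1:1 pp2:2 pp3:1
Op 3: write(P0, v2, 127). refcount(pp2)=2>1 -> COPY to pp4. 5 ppages; refcounts: pp0:2 pp1:1 pp2:1 pp3:1 pp4:1
Op 4: read(P1, v1) -> 129. No state change.
Op 5: fork(P1) -> P2. 5 ppages; refcounts: pp0:3 pp1:1 pp2:2 pp3:2 pp4:1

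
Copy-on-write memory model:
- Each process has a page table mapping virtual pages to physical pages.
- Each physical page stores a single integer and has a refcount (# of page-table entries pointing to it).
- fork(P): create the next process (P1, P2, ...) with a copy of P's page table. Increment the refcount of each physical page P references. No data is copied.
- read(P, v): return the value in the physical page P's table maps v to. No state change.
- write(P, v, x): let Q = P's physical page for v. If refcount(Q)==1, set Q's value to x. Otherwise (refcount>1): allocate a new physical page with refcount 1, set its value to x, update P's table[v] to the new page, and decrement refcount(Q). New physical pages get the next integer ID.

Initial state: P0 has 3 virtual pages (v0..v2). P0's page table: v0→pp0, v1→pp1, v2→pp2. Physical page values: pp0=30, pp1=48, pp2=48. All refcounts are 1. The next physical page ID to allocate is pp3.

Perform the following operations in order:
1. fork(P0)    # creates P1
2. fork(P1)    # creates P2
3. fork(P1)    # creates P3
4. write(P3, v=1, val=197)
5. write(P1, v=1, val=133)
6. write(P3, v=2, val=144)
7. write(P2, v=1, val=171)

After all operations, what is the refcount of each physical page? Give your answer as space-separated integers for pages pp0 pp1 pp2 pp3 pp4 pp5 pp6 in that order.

Op 1: fork(P0) -> P1. 3 ppages; refcounts: pp0:2 pp1:2 pp2:2
Op 2: fork(P1) -> P2. 3 ppages; refcounts: pp0:3 pp1:3 pp2:3
Op 3: fork(P1) -> P3. 3 ppages; refcounts: pp0:4 pp1:4 pp2:4
Op 4: write(P3, v1, 197). refcount(pp1)=4>1 -> COPY to pp3. 4 ppages; refcounts: pp0:4 pp1:3 pp2:4 pp3:1
Op 5: write(P1, v1, 133). refcount(pp1)=3>1 -> COPY to pp4. 5 ppages; refcounts: pp0:4 pp1:2 pp2:4 pp3:1 pp4:1
Op 6: write(P3, v2, 144). refcount(pp2)=4>1 -> COPY to pp5. 6 ppages; refcounts: pp0:4 pp1:2 pp2:3 pp3:1 pp4:1 pp5:1
Op 7: write(P2, v1, 171). refcount(pp1)=2>1 -> COPY to pp6. 7 ppages; refcounts: pp0:4 pp1:1 pp2:3 pp3:1 pp4:1 pp5:1 pp6:1

Answer: 4 1 3 1 1 1 1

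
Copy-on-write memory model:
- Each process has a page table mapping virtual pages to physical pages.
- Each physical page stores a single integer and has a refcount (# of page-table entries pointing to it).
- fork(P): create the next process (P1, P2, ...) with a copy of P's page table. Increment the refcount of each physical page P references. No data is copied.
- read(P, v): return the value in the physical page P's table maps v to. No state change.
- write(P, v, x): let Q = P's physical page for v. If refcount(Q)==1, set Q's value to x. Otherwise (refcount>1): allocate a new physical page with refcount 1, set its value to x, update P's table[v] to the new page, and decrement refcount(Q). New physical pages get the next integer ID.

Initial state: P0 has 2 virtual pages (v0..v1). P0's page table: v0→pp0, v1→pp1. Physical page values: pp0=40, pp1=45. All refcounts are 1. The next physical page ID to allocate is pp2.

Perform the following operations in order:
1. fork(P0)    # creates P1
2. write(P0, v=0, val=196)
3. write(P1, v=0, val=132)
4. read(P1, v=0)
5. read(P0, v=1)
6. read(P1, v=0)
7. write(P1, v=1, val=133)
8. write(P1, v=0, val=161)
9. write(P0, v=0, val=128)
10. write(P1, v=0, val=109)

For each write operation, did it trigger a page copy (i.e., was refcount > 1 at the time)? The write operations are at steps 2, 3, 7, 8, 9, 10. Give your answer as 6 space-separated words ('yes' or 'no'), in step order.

Op 1: fork(P0) -> P1. 2 ppages; refcounts: pp0:2 pp1:2
Op 2: write(P0, v0, 196). refcount(pp0)=2>1 -> COPY to pp2. 3 ppages; refcounts: pp0:1 pp1:2 pp2:1
Op 3: write(P1, v0, 132). refcount(pp0)=1 -> write in place. 3 ppages; refcounts: pp0:1 pp1:2 pp2:1
Op 4: read(P1, v0) -> 132. No state change.
Op 5: read(P0, v1) -> 45. No state change.
Op 6: read(P1, v0) -> 132. No state change.
Op 7: write(P1, v1, 133). refcount(pp1)=2>1 -> COPY to pp3. 4 ppages; refcounts: pp0:1 pp1:1 pp2:1 pp3:1
Op 8: write(P1, v0, 161). refcount(pp0)=1 -> write in place. 4 ppages; refcounts: pp0:1 pp1:1 pp2:1 pp3:1
Op 9: write(P0, v0, 128). refcount(pp2)=1 -> write in place. 4 ppages; refcounts: pp0:1 pp1:1 pp2:1 pp3:1
Op 10: write(P1, v0, 109). refcount(pp0)=1 -> write in place. 4 ppages; refcounts: pp0:1 pp1:1 pp2:1 pp3:1

yes no yes no no no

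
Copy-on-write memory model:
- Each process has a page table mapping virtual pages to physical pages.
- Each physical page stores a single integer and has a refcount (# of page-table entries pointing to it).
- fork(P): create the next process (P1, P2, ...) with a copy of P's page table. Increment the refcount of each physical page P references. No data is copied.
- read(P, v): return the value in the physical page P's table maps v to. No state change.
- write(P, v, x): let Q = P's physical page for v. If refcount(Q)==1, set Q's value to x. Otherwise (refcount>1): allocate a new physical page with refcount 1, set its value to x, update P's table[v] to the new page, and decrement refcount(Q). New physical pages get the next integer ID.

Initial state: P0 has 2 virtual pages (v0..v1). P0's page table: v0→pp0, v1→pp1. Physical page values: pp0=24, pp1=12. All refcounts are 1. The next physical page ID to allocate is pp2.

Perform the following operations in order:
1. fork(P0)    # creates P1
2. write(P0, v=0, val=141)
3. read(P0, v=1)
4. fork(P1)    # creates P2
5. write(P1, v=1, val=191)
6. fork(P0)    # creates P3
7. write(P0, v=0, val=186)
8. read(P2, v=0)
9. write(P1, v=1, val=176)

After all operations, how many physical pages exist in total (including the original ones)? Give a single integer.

Op 1: fork(P0) -> P1. 2 ppages; refcounts: pp0:2 pp1:2
Op 2: write(P0, v0, 141). refcount(pp0)=2>1 -> COPY to pp2. 3 ppages; refcounts: pp0:1 pp1:2 pp2:1
Op 3: read(P0, v1) -> 12. No state change.
Op 4: fork(P1) -> P2. 3 ppages; refcounts: pp0:2 pp1:3 pp2:1
Op 5: write(P1, v1, 191). refcount(pp1)=3>1 -> COPY to pp3. 4 ppages; refcounts: pp0:2 pp1:2 pp2:1 pp3:1
Op 6: fork(P0) -> P3. 4 ppages; refcounts: pp0:2 pp1:3 pp2:2 pp3:1
Op 7: write(P0, v0, 186). refcount(pp2)=2>1 -> COPY to pp4. 5 ppages; refcounts: pp0:2 pp1:3 pp2:1 pp3:1 pp4:1
Op 8: read(P2, v0) -> 24. No state change.
Op 9: write(P1, v1, 176). refcount(pp3)=1 -> write in place. 5 ppages; refcounts: pp0:2 pp1:3 pp2:1 pp3:1 pp4:1

Answer: 5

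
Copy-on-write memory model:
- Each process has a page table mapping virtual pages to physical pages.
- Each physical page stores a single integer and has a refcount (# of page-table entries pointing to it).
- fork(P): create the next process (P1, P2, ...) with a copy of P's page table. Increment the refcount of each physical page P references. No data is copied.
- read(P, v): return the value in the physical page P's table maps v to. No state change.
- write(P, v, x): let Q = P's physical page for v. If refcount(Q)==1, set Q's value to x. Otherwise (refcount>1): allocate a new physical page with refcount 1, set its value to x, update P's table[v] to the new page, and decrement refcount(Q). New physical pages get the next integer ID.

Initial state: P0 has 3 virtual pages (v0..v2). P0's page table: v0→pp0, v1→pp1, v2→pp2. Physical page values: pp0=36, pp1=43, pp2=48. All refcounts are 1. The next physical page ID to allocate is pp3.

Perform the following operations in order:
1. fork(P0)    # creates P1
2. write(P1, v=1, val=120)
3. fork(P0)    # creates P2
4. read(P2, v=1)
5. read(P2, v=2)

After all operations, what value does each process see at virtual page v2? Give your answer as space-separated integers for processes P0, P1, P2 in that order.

Answer: 48 48 48

Derivation:
Op 1: fork(P0) -> P1. 3 ppages; refcounts: pp0:2 pp1:2 pp2:2
Op 2: write(P1, v1, 120). refcount(pp1)=2>1 -> COPY to pp3. 4 ppages; refcounts: pp0:2 pp1:1 pp2:2 pp3:1
Op 3: fork(P0) -> P2. 4 ppages; refcounts: pp0:3 pp1:2 pp2:3 pp3:1
Op 4: read(P2, v1) -> 43. No state change.
Op 5: read(P2, v2) -> 48. No state change.
P0: v2 -> pp2 = 48
P1: v2 -> pp2 = 48
P2: v2 -> pp2 = 48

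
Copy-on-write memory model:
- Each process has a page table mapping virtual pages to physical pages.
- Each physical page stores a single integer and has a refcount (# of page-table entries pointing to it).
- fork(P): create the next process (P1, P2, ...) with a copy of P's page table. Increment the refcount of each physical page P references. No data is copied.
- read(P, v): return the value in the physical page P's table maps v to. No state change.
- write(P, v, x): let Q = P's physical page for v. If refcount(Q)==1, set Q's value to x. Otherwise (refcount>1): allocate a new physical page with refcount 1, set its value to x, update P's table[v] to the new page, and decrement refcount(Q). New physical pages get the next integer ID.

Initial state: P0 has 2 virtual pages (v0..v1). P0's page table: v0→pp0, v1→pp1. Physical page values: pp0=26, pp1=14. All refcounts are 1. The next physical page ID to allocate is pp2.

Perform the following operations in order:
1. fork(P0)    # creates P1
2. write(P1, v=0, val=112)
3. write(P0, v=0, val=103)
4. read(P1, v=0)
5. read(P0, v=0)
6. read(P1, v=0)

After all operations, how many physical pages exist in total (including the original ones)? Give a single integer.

Answer: 3

Derivation:
Op 1: fork(P0) -> P1. 2 ppages; refcounts: pp0:2 pp1:2
Op 2: write(P1, v0, 112). refcount(pp0)=2>1 -> COPY to pp2. 3 ppages; refcounts: pp0:1 pp1:2 pp2:1
Op 3: write(P0, v0, 103). refcount(pp0)=1 -> write in place. 3 ppages; refcounts: pp0:1 pp1:2 pp2:1
Op 4: read(P1, v0) -> 112. No state change.
Op 5: read(P0, v0) -> 103. No state change.
Op 6: read(P1, v0) -> 112. No state change.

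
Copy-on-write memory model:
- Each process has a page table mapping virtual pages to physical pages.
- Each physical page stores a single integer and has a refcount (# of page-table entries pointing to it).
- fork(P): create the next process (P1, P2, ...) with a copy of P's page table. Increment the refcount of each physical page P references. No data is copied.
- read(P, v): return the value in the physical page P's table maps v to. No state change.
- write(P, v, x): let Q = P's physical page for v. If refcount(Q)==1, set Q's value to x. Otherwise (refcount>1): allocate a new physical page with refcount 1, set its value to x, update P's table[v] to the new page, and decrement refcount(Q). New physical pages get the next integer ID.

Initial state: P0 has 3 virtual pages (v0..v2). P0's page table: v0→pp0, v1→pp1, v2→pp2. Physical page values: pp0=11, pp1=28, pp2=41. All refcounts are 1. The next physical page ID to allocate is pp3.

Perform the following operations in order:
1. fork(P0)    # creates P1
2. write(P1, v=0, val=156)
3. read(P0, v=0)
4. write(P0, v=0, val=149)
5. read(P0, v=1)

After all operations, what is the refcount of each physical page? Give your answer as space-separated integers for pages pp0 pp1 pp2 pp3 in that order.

Answer: 1 2 2 1

Derivation:
Op 1: fork(P0) -> P1. 3 ppages; refcounts: pp0:2 pp1:2 pp2:2
Op 2: write(P1, v0, 156). refcount(pp0)=2>1 -> COPY to pp3. 4 ppages; refcounts: pp0:1 pp1:2 pp2:2 pp3:1
Op 3: read(P0, v0) -> 11. No state change.
Op 4: write(P0, v0, 149). refcount(pp0)=1 -> write in place. 4 ppages; refcounts: pp0:1 pp1:2 pp2:2 pp3:1
Op 5: read(P0, v1) -> 28. No state change.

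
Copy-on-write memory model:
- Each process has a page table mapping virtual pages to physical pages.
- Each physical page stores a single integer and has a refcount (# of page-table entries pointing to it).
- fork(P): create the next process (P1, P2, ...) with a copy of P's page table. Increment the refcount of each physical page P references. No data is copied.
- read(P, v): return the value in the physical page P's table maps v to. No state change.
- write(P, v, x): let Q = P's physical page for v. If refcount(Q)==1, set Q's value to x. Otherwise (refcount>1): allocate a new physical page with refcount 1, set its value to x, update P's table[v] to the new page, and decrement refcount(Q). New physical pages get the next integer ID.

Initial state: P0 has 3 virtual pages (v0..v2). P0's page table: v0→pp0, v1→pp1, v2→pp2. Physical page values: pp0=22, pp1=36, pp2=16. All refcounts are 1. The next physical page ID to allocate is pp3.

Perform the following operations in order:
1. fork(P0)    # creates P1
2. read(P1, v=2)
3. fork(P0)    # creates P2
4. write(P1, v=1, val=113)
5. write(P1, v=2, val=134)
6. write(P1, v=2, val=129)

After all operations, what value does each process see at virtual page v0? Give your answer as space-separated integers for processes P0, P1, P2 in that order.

Answer: 22 22 22

Derivation:
Op 1: fork(P0) -> P1. 3 ppages; refcounts: pp0:2 pp1:2 pp2:2
Op 2: read(P1, v2) -> 16. No state change.
Op 3: fork(P0) -> P2. 3 ppages; refcounts: pp0:3 pp1:3 pp2:3
Op 4: write(P1, v1, 113). refcount(pp1)=3>1 -> COPY to pp3. 4 ppages; refcounts: pp0:3 pp1:2 pp2:3 pp3:1
Op 5: write(P1, v2, 134). refcount(pp2)=3>1 -> COPY to pp4. 5 ppages; refcounts: pp0:3 pp1:2 pp2:2 pp3:1 pp4:1
Op 6: write(P1, v2, 129). refcount(pp4)=1 -> write in place. 5 ppages; refcounts: pp0:3 pp1:2 pp2:2 pp3:1 pp4:1
P0: v0 -> pp0 = 22
P1: v0 -> pp0 = 22
P2: v0 -> pp0 = 22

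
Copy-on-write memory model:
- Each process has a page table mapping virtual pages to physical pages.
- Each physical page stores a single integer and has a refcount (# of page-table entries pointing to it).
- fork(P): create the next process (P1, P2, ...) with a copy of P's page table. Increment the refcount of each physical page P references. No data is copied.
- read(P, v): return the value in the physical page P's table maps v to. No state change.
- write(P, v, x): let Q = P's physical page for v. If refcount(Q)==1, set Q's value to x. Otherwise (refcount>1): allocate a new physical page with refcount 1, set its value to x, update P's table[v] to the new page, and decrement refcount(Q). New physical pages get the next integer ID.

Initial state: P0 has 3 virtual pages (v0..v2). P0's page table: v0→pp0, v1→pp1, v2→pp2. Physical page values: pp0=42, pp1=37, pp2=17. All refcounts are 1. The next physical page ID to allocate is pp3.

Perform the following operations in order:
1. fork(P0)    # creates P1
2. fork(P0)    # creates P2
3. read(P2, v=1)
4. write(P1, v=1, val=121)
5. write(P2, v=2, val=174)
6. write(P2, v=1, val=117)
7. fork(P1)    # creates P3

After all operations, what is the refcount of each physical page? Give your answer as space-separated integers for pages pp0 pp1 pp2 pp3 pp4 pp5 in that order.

Op 1: fork(P0) -> P1. 3 ppages; refcounts: pp0:2 pp1:2 pp2:2
Op 2: fork(P0) -> P2. 3 ppages; refcounts: pp0:3 pp1:3 pp2:3
Op 3: read(P2, v1) -> 37. No state change.
Op 4: write(P1, v1, 121). refcount(pp1)=3>1 -> COPY to pp3. 4 ppages; refcounts: pp0:3 pp1:2 pp2:3 pp3:1
Op 5: write(P2, v2, 174). refcount(pp2)=3>1 -> COPY to pp4. 5 ppages; refcounts: pp0:3 pp1:2 pp2:2 pp3:1 pp4:1
Op 6: write(P2, v1, 117). refcount(pp1)=2>1 -> COPY to pp5. 6 ppages; refcounts: pp0:3 pp1:1 pp2:2 pp3:1 pp4:1 pp5:1
Op 7: fork(P1) -> P3. 6 ppages; refcounts: pp0:4 pp1:1 pp2:3 pp3:2 pp4:1 pp5:1

Answer: 4 1 3 2 1 1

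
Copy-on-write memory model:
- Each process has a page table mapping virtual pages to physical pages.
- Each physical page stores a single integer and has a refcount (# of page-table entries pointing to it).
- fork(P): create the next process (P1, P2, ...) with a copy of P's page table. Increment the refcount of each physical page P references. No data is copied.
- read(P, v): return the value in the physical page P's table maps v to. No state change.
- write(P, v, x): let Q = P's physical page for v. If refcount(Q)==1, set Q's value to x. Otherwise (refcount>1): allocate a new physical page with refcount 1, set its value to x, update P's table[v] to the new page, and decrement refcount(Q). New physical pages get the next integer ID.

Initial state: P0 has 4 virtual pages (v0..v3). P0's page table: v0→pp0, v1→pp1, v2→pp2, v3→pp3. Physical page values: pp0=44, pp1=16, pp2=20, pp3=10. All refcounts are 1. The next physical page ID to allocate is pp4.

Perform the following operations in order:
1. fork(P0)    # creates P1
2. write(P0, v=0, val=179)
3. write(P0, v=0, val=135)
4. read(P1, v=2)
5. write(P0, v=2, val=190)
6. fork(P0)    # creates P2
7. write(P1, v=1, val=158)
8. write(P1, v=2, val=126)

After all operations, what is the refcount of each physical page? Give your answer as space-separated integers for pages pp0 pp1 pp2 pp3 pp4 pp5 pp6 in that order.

Answer: 1 2 1 3 2 2 1

Derivation:
Op 1: fork(P0) -> P1. 4 ppages; refcounts: pp0:2 pp1:2 pp2:2 pp3:2
Op 2: write(P0, v0, 179). refcount(pp0)=2>1 -> COPY to pp4. 5 ppages; refcounts: pp0:1 pp1:2 pp2:2 pp3:2 pp4:1
Op 3: write(P0, v0, 135). refcount(pp4)=1 -> write in place. 5 ppages; refcounts: pp0:1 pp1:2 pp2:2 pp3:2 pp4:1
Op 4: read(P1, v2) -> 20. No state change.
Op 5: write(P0, v2, 190). refcount(pp2)=2>1 -> COPY to pp5. 6 ppages; refcounts: pp0:1 pp1:2 pp2:1 pp3:2 pp4:1 pp5:1
Op 6: fork(P0) -> P2. 6 ppages; refcounts: pp0:1 pp1:3 pp2:1 pp3:3 pp4:2 pp5:2
Op 7: write(P1, v1, 158). refcount(pp1)=3>1 -> COPY to pp6. 7 ppages; refcounts: pp0:1 pp1:2 pp2:1 pp3:3 pp4:2 pp5:2 pp6:1
Op 8: write(P1, v2, 126). refcount(pp2)=1 -> write in place. 7 ppages; refcounts: pp0:1 pp1:2 pp2:1 pp3:3 pp4:2 pp5:2 pp6:1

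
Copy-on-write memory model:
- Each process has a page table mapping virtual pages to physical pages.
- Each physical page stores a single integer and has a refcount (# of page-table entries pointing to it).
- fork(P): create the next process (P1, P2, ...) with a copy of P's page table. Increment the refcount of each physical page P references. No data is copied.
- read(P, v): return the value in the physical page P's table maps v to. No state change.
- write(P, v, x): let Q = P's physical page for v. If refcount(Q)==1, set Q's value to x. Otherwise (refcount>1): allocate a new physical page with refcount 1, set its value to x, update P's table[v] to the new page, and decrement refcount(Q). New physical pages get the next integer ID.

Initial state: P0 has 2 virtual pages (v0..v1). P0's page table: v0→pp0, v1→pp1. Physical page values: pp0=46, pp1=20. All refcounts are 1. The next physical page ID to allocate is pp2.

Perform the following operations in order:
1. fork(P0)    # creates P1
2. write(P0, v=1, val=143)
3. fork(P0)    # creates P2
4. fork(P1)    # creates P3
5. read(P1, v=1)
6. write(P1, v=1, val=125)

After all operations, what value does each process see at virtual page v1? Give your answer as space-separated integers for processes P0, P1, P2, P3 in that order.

Op 1: fork(P0) -> P1. 2 ppages; refcounts: pp0:2 pp1:2
Op 2: write(P0, v1, 143). refcount(pp1)=2>1 -> COPY to pp2. 3 ppages; refcounts: pp0:2 pp1:1 pp2:1
Op 3: fork(P0) -> P2. 3 ppages; refcounts: pp0:3 pp1:1 pp2:2
Op 4: fork(P1) -> P3. 3 ppages; refcounts: pp0:4 pp1:2 pp2:2
Op 5: read(P1, v1) -> 20. No state change.
Op 6: write(P1, v1, 125). refcount(pp1)=2>1 -> COPY to pp3. 4 ppages; refcounts: pp0:4 pp1:1 pp2:2 pp3:1
P0: v1 -> pp2 = 143
P1: v1 -> pp3 = 125
P2: v1 -> pp2 = 143
P3: v1 -> pp1 = 20

Answer: 143 125 143 20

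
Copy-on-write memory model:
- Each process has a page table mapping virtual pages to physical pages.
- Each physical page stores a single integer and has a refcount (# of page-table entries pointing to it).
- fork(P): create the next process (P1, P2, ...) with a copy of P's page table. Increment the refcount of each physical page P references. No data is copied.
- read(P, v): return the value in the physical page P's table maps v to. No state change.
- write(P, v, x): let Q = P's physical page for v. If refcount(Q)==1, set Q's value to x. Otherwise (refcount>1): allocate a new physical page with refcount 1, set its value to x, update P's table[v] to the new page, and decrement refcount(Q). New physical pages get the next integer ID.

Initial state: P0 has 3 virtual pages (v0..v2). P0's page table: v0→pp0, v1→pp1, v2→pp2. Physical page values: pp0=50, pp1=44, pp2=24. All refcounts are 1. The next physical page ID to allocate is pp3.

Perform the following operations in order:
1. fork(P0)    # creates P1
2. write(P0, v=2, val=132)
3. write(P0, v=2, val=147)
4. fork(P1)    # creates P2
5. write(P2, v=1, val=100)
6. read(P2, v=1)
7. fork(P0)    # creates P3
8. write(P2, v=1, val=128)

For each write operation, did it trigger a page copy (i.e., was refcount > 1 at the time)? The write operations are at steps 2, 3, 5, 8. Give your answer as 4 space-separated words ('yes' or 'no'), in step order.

Op 1: fork(P0) -> P1. 3 ppages; refcounts: pp0:2 pp1:2 pp2:2
Op 2: write(P0, v2, 132). refcount(pp2)=2>1 -> COPY to pp3. 4 ppages; refcounts: pp0:2 pp1:2 pp2:1 pp3:1
Op 3: write(P0, v2, 147). refcount(pp3)=1 -> write in place. 4 ppages; refcounts: pp0:2 pp1:2 pp2:1 pp3:1
Op 4: fork(P1) -> P2. 4 ppages; refcounts: pp0:3 pp1:3 pp2:2 pp3:1
Op 5: write(P2, v1, 100). refcount(pp1)=3>1 -> COPY to pp4. 5 ppages; refcounts: pp0:3 pp1:2 pp2:2 pp3:1 pp4:1
Op 6: read(P2, v1) -> 100. No state change.
Op 7: fork(P0) -> P3. 5 ppages; refcounts: pp0:4 pp1:3 pp2:2 pp3:2 pp4:1
Op 8: write(P2, v1, 128). refcount(pp4)=1 -> write in place. 5 ppages; refcounts: pp0:4 pp1:3 pp2:2 pp3:2 pp4:1

yes no yes no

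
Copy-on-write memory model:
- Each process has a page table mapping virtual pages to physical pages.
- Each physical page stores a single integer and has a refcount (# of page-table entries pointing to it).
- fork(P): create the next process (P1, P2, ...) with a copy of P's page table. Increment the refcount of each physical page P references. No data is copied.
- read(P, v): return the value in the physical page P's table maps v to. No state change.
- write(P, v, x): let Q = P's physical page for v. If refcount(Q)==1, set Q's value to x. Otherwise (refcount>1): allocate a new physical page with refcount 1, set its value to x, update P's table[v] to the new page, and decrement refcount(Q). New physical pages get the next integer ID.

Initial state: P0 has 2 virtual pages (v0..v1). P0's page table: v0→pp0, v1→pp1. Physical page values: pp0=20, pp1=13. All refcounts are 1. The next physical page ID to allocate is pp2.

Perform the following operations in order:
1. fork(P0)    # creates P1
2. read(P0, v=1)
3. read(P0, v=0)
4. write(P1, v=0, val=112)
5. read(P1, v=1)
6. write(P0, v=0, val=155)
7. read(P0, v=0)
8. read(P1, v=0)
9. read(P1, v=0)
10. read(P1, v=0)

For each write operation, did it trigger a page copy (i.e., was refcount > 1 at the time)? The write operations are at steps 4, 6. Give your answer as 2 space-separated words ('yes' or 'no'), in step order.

Op 1: fork(P0) -> P1. 2 ppages; refcounts: pp0:2 pp1:2
Op 2: read(P0, v1) -> 13. No state change.
Op 3: read(P0, v0) -> 20. No state change.
Op 4: write(P1, v0, 112). refcount(pp0)=2>1 -> COPY to pp2. 3 ppages; refcounts: pp0:1 pp1:2 pp2:1
Op 5: read(P1, v1) -> 13. No state change.
Op 6: write(P0, v0, 155). refcount(pp0)=1 -> write in place. 3 ppages; refcounts: pp0:1 pp1:2 pp2:1
Op 7: read(P0, v0) -> 155. No state change.
Op 8: read(P1, v0) -> 112. No state change.
Op 9: read(P1, v0) -> 112. No state change.
Op 10: read(P1, v0) -> 112. No state change.

yes no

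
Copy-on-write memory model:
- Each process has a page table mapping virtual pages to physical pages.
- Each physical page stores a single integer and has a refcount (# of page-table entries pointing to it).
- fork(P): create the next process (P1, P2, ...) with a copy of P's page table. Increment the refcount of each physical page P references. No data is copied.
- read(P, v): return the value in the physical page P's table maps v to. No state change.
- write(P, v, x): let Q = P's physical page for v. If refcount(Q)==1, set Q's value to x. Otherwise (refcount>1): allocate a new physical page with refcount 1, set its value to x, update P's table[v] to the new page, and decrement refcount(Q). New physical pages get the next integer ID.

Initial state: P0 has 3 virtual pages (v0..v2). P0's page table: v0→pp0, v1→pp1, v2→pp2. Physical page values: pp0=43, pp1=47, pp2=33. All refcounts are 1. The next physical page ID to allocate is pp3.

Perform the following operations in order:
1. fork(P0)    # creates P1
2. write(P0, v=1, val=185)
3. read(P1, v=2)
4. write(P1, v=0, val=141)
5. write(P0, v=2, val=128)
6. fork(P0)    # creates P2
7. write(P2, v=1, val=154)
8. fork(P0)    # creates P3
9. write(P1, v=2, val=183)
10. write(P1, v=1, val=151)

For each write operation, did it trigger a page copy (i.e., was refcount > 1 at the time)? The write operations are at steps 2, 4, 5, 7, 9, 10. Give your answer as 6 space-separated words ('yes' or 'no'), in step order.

Op 1: fork(P0) -> P1. 3 ppages; refcounts: pp0:2 pp1:2 pp2:2
Op 2: write(P0, v1, 185). refcount(pp1)=2>1 -> COPY to pp3. 4 ppages; refcounts: pp0:2 pp1:1 pp2:2 pp3:1
Op 3: read(P1, v2) -> 33. No state change.
Op 4: write(P1, v0, 141). refcount(pp0)=2>1 -> COPY to pp4. 5 ppages; refcounts: pp0:1 pp1:1 pp2:2 pp3:1 pp4:1
Op 5: write(P0, v2, 128). refcount(pp2)=2>1 -> COPY to pp5. 6 ppages; refcounts: pp0:1 pp1:1 pp2:1 pp3:1 pp4:1 pp5:1
Op 6: fork(P0) -> P2. 6 ppages; refcounts: pp0:2 pp1:1 pp2:1 pp3:2 pp4:1 pp5:2
Op 7: write(P2, v1, 154). refcount(pp3)=2>1 -> COPY to pp6. 7 ppages; refcounts: pp0:2 pp1:1 pp2:1 pp3:1 pp4:1 pp5:2 pp6:1
Op 8: fork(P0) -> P3. 7 ppages; refcounts: pp0:3 pp1:1 pp2:1 pp3:2 pp4:1 pp5:3 pp6:1
Op 9: write(P1, v2, 183). refcount(pp2)=1 -> write in place. 7 ppages; refcounts: pp0:3 pp1:1 pp2:1 pp3:2 pp4:1 pp5:3 pp6:1
Op 10: write(P1, v1, 151). refcount(pp1)=1 -> write in place. 7 ppages; refcounts: pp0:3 pp1:1 pp2:1 pp3:2 pp4:1 pp5:3 pp6:1

yes yes yes yes no no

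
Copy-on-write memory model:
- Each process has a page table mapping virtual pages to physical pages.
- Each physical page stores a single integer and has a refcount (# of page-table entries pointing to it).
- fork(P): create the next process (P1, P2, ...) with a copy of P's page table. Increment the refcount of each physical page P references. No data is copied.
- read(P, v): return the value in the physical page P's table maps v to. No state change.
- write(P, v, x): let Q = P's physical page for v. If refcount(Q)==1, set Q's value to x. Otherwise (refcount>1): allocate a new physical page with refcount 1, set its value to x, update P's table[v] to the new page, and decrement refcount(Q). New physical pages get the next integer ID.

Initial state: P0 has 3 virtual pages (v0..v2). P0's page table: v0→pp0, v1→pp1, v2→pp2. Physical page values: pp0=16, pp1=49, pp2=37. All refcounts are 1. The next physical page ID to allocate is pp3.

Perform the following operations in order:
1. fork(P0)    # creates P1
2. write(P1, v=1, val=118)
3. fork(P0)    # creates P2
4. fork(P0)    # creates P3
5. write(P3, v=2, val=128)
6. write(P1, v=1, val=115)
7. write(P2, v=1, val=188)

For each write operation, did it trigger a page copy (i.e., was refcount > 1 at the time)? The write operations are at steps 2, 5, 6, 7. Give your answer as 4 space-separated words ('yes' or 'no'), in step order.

Op 1: fork(P0) -> P1. 3 ppages; refcounts: pp0:2 pp1:2 pp2:2
Op 2: write(P1, v1, 118). refcount(pp1)=2>1 -> COPY to pp3. 4 ppages; refcounts: pp0:2 pp1:1 pp2:2 pp3:1
Op 3: fork(P0) -> P2. 4 ppages; refcounts: pp0:3 pp1:2 pp2:3 pp3:1
Op 4: fork(P0) -> P3. 4 ppages; refcounts: pp0:4 pp1:3 pp2:4 pp3:1
Op 5: write(P3, v2, 128). refcount(pp2)=4>1 -> COPY to pp4. 5 ppages; refcounts: pp0:4 pp1:3 pp2:3 pp3:1 pp4:1
Op 6: write(P1, v1, 115). refcount(pp3)=1 -> write in place. 5 ppages; refcounts: pp0:4 pp1:3 pp2:3 pp3:1 pp4:1
Op 7: write(P2, v1, 188). refcount(pp1)=3>1 -> COPY to pp5. 6 ppages; refcounts: pp0:4 pp1:2 pp2:3 pp3:1 pp4:1 pp5:1

yes yes no yes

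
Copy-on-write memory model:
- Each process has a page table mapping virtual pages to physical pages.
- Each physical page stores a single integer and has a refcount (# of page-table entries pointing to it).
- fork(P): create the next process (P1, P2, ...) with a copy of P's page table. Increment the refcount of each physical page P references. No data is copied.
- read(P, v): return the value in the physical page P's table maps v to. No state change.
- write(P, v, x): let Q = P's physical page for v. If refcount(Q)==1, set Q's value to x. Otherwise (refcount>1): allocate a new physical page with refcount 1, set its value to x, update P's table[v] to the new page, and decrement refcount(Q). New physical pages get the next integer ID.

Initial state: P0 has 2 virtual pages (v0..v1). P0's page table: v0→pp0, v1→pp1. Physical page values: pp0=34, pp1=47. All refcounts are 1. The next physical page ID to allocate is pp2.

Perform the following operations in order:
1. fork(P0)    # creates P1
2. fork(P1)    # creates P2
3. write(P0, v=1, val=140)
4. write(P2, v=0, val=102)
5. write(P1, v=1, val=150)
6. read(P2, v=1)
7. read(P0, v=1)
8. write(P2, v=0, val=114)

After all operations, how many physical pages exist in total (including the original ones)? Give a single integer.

Op 1: fork(P0) -> P1. 2 ppages; refcounts: pp0:2 pp1:2
Op 2: fork(P1) -> P2. 2 ppages; refcounts: pp0:3 pp1:3
Op 3: write(P0, v1, 140). refcount(pp1)=3>1 -> COPY to pp2. 3 ppages; refcounts: pp0:3 pp1:2 pp2:1
Op 4: write(P2, v0, 102). refcount(pp0)=3>1 -> COPY to pp3. 4 ppages; refcounts: pp0:2 pp1:2 pp2:1 pp3:1
Op 5: write(P1, v1, 150). refcount(pp1)=2>1 -> COPY to pp4. 5 ppages; refcounts: pp0:2 pp1:1 pp2:1 pp3:1 pp4:1
Op 6: read(P2, v1) -> 47. No state change.
Op 7: read(P0, v1) -> 140. No state change.
Op 8: write(P2, v0, 114). refcount(pp3)=1 -> write in place. 5 ppages; refcounts: pp0:2 pp1:1 pp2:1 pp3:1 pp4:1

Answer: 5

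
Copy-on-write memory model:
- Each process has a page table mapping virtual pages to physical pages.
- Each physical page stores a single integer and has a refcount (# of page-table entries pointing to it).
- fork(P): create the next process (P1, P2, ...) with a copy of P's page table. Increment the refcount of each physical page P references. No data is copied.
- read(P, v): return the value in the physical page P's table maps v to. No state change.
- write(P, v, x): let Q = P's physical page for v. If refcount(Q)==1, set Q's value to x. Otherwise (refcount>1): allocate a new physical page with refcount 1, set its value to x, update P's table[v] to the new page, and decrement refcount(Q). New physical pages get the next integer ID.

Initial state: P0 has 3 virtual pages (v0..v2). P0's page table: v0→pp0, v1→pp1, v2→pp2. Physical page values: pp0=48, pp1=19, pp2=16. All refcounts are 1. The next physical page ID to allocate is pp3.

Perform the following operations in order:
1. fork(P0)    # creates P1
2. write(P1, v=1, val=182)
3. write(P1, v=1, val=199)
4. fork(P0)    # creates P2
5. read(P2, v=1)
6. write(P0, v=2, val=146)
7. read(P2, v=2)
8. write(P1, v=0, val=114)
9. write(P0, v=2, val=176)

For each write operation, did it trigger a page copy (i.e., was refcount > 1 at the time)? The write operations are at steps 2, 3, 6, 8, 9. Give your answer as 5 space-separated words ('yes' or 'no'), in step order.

Op 1: fork(P0) -> P1. 3 ppages; refcounts: pp0:2 pp1:2 pp2:2
Op 2: write(P1, v1, 182). refcount(pp1)=2>1 -> COPY to pp3. 4 ppages; refcounts: pp0:2 pp1:1 pp2:2 pp3:1
Op 3: write(P1, v1, 199). refcount(pp3)=1 -> write in place. 4 ppages; refcounts: pp0:2 pp1:1 pp2:2 pp3:1
Op 4: fork(P0) -> P2. 4 ppages; refcounts: pp0:3 pp1:2 pp2:3 pp3:1
Op 5: read(P2, v1) -> 19. No state change.
Op 6: write(P0, v2, 146). refcount(pp2)=3>1 -> COPY to pp4. 5 ppages; refcounts: pp0:3 pp1:2 pp2:2 pp3:1 pp4:1
Op 7: read(P2, v2) -> 16. No state change.
Op 8: write(P1, v0, 114). refcount(pp0)=3>1 -> COPY to pp5. 6 ppages; refcounts: pp0:2 pp1:2 pp2:2 pp3:1 pp4:1 pp5:1
Op 9: write(P0, v2, 176). refcount(pp4)=1 -> write in place. 6 ppages; refcounts: pp0:2 pp1:2 pp2:2 pp3:1 pp4:1 pp5:1

yes no yes yes no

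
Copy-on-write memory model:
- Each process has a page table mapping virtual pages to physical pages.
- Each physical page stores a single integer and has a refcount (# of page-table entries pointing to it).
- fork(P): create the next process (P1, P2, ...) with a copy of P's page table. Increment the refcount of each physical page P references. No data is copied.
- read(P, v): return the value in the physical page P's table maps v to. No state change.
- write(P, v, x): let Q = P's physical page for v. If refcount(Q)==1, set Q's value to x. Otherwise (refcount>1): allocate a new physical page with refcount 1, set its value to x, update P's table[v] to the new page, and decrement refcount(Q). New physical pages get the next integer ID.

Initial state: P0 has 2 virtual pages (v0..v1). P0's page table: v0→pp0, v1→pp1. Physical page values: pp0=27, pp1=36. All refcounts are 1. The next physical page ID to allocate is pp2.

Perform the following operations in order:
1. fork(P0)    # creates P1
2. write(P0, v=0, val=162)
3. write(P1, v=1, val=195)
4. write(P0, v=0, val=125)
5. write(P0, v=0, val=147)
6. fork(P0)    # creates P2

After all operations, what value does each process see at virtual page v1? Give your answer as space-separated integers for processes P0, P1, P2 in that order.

Answer: 36 195 36

Derivation:
Op 1: fork(P0) -> P1. 2 ppages; refcounts: pp0:2 pp1:2
Op 2: write(P0, v0, 162). refcount(pp0)=2>1 -> COPY to pp2. 3 ppages; refcounts: pp0:1 pp1:2 pp2:1
Op 3: write(P1, v1, 195). refcount(pp1)=2>1 -> COPY to pp3. 4 ppages; refcounts: pp0:1 pp1:1 pp2:1 pp3:1
Op 4: write(P0, v0, 125). refcount(pp2)=1 -> write in place. 4 ppages; refcounts: pp0:1 pp1:1 pp2:1 pp3:1
Op 5: write(P0, v0, 147). refcount(pp2)=1 -> write in place. 4 ppages; refcounts: pp0:1 pp1:1 pp2:1 pp3:1
Op 6: fork(P0) -> P2. 4 ppages; refcounts: pp0:1 pp1:2 pp2:2 pp3:1
P0: v1 -> pp1 = 36
P1: v1 -> pp3 = 195
P2: v1 -> pp1 = 36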